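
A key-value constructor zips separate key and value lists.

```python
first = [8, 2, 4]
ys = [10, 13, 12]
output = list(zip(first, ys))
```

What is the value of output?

Step 1: zip pairs elements at same index:
  Index 0: (8, 10)
  Index 1: (2, 13)
  Index 2: (4, 12)
Therefore output = [(8, 10), (2, 13), (4, 12)].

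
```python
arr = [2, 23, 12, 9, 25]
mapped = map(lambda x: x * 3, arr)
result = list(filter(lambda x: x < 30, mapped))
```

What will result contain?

Step 1: Map x * 3:
  2 -> 6
  23 -> 69
  12 -> 36
  9 -> 27
  25 -> 75
Step 2: Filter for < 30:
  6: kept
  69: removed
  36: removed
  27: kept
  75: removed
Therefore result = [6, 27].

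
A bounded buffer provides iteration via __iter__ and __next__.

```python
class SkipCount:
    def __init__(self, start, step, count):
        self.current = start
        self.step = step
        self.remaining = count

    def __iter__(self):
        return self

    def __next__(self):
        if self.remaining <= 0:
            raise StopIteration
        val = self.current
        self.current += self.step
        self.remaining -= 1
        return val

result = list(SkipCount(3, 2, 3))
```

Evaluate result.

Step 1: SkipCount starts at 3, increments by 2, for 3 steps:
  Yield 3, then current += 2
  Yield 5, then current += 2
  Yield 7, then current += 2
Therefore result = [3, 5, 7].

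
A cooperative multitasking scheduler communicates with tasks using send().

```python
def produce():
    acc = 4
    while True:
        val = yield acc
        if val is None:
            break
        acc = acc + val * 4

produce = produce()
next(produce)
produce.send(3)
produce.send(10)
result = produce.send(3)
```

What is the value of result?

Step 1: next() -> yield acc=4.
Step 2: send(3) -> val=3, acc = 4 + 3*4 = 16, yield 16.
Step 3: send(10) -> val=10, acc = 16 + 10*4 = 56, yield 56.
Step 4: send(3) -> val=3, acc = 56 + 3*4 = 68, yield 68.
Therefore result = 68.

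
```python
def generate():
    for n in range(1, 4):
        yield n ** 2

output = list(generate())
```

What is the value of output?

Step 1: For each n in range(1, 4), yield n**2:
  n=1: yield 1**2 = 1
  n=2: yield 2**2 = 4
  n=3: yield 3**2 = 9
Therefore output = [1, 4, 9].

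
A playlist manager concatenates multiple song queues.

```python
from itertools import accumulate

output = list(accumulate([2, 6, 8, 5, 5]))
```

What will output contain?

Step 1: accumulate computes running sums:
  + 2 = 2
  + 6 = 8
  + 8 = 16
  + 5 = 21
  + 5 = 26
Therefore output = [2, 8, 16, 21, 26].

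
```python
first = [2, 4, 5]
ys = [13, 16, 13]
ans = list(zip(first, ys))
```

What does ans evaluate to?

Step 1: zip pairs elements at same index:
  Index 0: (2, 13)
  Index 1: (4, 16)
  Index 2: (5, 13)
Therefore ans = [(2, 13), (4, 16), (5, 13)].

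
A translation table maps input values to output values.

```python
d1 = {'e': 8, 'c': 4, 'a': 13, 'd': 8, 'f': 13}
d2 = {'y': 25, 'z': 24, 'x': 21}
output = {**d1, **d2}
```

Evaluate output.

Step 1: Merge d1 and d2 (d2 values override on key conflicts).
Step 2: d1 has keys ['e', 'c', 'a', 'd', 'f'], d2 has keys ['y', 'z', 'x'].
Therefore output = {'e': 8, 'c': 4, 'a': 13, 'd': 8, 'f': 13, 'y': 25, 'z': 24, 'x': 21}.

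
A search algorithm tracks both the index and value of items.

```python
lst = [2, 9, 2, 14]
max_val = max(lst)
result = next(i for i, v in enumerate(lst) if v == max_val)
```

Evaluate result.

Step 1: max([2, 9, 2, 14]) = 14.
Step 2: Find first index where value == 14:
  Index 0: 2 != 14
  Index 1: 9 != 14
  Index 2: 2 != 14
  Index 3: 14 == 14, found!
Therefore result = 3.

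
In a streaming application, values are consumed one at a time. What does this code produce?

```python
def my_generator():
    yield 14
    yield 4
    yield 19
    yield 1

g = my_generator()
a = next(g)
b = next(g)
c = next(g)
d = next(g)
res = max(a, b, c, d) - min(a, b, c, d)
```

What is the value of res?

Step 1: Create generator and consume all values:
  a = next(g) = 14
  b = next(g) = 4
  c = next(g) = 19
  d = next(g) = 1
Step 2: max = 19, min = 1, res = 19 - 1 = 18.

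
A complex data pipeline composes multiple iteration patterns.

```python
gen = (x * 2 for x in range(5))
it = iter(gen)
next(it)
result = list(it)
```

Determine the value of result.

Step 1: Generator produces [0, 2, 4, 6, 8].
Step 2: next(it) consumes first element (0).
Step 3: list(it) collects remaining: [2, 4, 6, 8].
Therefore result = [2, 4, 6, 8].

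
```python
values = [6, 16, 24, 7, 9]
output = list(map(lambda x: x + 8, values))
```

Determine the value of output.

Step 1: Apply lambda x: x + 8 to each element:
  6 -> 14
  16 -> 24
  24 -> 32
  7 -> 15
  9 -> 17
Therefore output = [14, 24, 32, 15, 17].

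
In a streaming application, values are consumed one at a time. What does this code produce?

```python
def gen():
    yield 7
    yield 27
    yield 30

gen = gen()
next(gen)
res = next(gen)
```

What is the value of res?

Step 1: gen() creates a generator.
Step 2: next(gen) yields 7 (consumed and discarded).
Step 3: next(gen) yields 27, assigned to res.
Therefore res = 27.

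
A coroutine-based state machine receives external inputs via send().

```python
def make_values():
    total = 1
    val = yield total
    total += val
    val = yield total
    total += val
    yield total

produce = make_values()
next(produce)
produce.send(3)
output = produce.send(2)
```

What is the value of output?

Step 1: next() -> yield total=1.
Step 2: send(3) -> val=3, total = 1+3 = 4, yield 4.
Step 3: send(2) -> val=2, total = 4+2 = 6, yield 6.
Therefore output = 6.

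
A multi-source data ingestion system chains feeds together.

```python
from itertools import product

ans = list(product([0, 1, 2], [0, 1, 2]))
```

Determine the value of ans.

Step 1: product([0, 1, 2], [0, 1, 2]) gives all pairs:
  (0, 0)
  (0, 1)
  (0, 2)
  (1, 0)
  (1, 1)
  (1, 2)
  (2, 0)
  (2, 1)
  (2, 2)
Therefore ans = [(0, 0), (0, 1), (0, 2), (1, 0), (1, 1), (1, 2), (2, 0), (2, 1), (2, 2)].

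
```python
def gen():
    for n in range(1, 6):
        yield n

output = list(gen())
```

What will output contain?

Step 1: The generator yields each value from range(1, 6).
Step 2: list() consumes all yields: [1, 2, 3, 4, 5].
Therefore output = [1, 2, 3, 4, 5].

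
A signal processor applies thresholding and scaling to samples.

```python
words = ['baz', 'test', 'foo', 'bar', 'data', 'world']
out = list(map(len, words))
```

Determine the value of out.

Step 1: Map len() to each word:
  'baz' -> 3
  'test' -> 4
  'foo' -> 3
  'bar' -> 3
  'data' -> 4
  'world' -> 5
Therefore out = [3, 4, 3, 3, 4, 5].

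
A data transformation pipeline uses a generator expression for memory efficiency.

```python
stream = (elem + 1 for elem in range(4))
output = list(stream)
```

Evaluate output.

Step 1: For each elem in range(4), compute elem+1:
  elem=0: 0+1 = 1
  elem=1: 1+1 = 2
  elem=2: 2+1 = 3
  elem=3: 3+1 = 4
Therefore output = [1, 2, 3, 4].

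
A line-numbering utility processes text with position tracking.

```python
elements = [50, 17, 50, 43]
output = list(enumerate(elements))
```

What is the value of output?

Step 1: enumerate pairs each element with its index:
  (0, 50)
  (1, 17)
  (2, 50)
  (3, 43)
Therefore output = [(0, 50), (1, 17), (2, 50), (3, 43)].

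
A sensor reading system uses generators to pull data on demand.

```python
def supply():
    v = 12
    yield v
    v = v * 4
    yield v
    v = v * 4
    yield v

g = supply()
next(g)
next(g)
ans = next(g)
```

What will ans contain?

Step 1: Trace through generator execution:
  Yield 1: v starts at 12, yield 12
  Yield 2: v = 12 * 4 = 48, yield 48
  Yield 3: v = 48 * 4 = 192, yield 192
Step 2: First next() gets 12, second next() gets the second value, third next() yields 192.
Therefore ans = 192.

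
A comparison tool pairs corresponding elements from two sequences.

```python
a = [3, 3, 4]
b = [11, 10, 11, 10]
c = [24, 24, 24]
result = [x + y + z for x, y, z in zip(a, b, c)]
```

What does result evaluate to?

Step 1: zip three lists (truncates to shortest, len=3):
  3 + 11 + 24 = 38
  3 + 10 + 24 = 37
  4 + 11 + 24 = 39
Therefore result = [38, 37, 39].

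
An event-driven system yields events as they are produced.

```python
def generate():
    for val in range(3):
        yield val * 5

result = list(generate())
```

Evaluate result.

Step 1: For each val in range(3), yield val * 5:
  val=0: yield 0 * 5 = 0
  val=1: yield 1 * 5 = 5
  val=2: yield 2 * 5 = 10
Therefore result = [0, 5, 10].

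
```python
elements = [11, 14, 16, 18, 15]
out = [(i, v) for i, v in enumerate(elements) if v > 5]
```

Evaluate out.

Step 1: Filter enumerate([11, 14, 16, 18, 15]) keeping v > 5:
  (0, 11): 11 > 5, included
  (1, 14): 14 > 5, included
  (2, 16): 16 > 5, included
  (3, 18): 18 > 5, included
  (4, 15): 15 > 5, included
Therefore out = [(0, 11), (1, 14), (2, 16), (3, 18), (4, 15)].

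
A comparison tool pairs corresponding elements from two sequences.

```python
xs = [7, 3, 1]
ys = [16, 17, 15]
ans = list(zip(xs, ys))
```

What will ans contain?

Step 1: zip pairs elements at same index:
  Index 0: (7, 16)
  Index 1: (3, 17)
  Index 2: (1, 15)
Therefore ans = [(7, 16), (3, 17), (1, 15)].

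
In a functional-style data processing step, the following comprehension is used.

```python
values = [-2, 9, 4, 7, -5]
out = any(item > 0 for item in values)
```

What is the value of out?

Step 1: Check item > 0 for each element in [-2, 9, 4, 7, -5]:
  -2 > 0: False
  9 > 0: True
  4 > 0: True
  7 > 0: True
  -5 > 0: False
Step 2: any() returns True.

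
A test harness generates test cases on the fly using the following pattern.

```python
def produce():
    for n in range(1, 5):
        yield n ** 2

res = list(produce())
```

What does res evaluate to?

Step 1: For each n in range(1, 5), yield n**2:
  n=1: yield 1**2 = 1
  n=2: yield 2**2 = 4
  n=3: yield 3**2 = 9
  n=4: yield 4**2 = 16
Therefore res = [1, 4, 9, 16].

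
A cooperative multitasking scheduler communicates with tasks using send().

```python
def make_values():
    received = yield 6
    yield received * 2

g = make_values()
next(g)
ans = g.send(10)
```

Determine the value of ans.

Step 1: next(g) advances to first yield, producing 6.
Step 2: send(10) resumes, received = 10.
Step 3: yield received * 2 = 10 * 2 = 20.
Therefore ans = 20.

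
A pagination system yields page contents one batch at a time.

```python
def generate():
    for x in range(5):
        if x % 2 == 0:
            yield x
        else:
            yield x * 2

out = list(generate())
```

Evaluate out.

Step 1: For each x in range(5), yield x if even, else x*2:
  x=0 (even): yield 0
  x=1 (odd): yield 1*2 = 2
  x=2 (even): yield 2
  x=3 (odd): yield 3*2 = 6
  x=4 (even): yield 4
Therefore out = [0, 2, 2, 6, 4].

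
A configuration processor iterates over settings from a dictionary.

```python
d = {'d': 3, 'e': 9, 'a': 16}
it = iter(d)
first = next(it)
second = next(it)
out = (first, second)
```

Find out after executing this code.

Step 1: iter(d) iterates over keys: ['d', 'e', 'a'].
Step 2: first = next(it) = 'd', second = next(it) = 'e'.
Therefore out = ('d', 'e').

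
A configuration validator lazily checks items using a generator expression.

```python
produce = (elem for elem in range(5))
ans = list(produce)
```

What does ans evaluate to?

Step 1: Generator expression iterates range(5): [0, 1, 2, 3, 4].
Step 2: list() collects all values.
Therefore ans = [0, 1, 2, 3, 4].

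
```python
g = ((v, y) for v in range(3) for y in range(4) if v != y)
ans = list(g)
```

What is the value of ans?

Step 1: Nested generator over range(3) x range(4) where v != y:
  (0, 0): excluded (v == y)
  (0, 1): included
  (0, 2): included
  (0, 3): included
  (1, 0): included
  (1, 1): excluded (v == y)
  (1, 2): included
  (1, 3): included
  (2, 0): included
  (2, 1): included
  (2, 2): excluded (v == y)
  (2, 3): included
Therefore ans = [(0, 1), (0, 2), (0, 3), (1, 0), (1, 2), (1, 3), (2, 0), (2, 1), (2, 3)].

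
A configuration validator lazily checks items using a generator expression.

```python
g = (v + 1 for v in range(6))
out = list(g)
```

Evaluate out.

Step 1: For each v in range(6), compute v+1:
  v=0: 0+1 = 1
  v=1: 1+1 = 2
  v=2: 2+1 = 3
  v=3: 3+1 = 4
  v=4: 4+1 = 5
  v=5: 5+1 = 6
Therefore out = [1, 2, 3, 4, 5, 6].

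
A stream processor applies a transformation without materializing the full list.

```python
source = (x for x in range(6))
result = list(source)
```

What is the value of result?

Step 1: Generator expression iterates range(6): [0, 1, 2, 3, 4, 5].
Step 2: list() collects all values.
Therefore result = [0, 1, 2, 3, 4, 5].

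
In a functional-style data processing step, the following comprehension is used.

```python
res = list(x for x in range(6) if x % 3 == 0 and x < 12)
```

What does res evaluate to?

Step 1: Filter range(6) where x % 3 == 0 and x < 12:
  x=0: both conditions met, included
  x=1: excluded (1 % 3 != 0)
  x=2: excluded (2 % 3 != 0)
  x=3: both conditions met, included
  x=4: excluded (4 % 3 != 0)
  x=5: excluded (5 % 3 != 0)
Therefore res = [0, 3].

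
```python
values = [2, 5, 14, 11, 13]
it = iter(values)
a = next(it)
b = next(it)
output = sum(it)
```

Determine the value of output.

Step 1: Create iterator over [2, 5, 14, 11, 13].
Step 2: a = next() = 2, b = next() = 5.
Step 3: sum() of remaining [14, 11, 13] = 38.
Therefore output = 38.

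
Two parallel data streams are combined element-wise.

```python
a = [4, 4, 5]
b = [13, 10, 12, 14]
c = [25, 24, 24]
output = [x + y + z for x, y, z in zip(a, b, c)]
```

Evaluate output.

Step 1: zip three lists (truncates to shortest, len=3):
  4 + 13 + 25 = 42
  4 + 10 + 24 = 38
  5 + 12 + 24 = 41
Therefore output = [42, 38, 41].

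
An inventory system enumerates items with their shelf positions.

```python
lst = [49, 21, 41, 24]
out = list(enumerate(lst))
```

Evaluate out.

Step 1: enumerate pairs each element with its index:
  (0, 49)
  (1, 21)
  (2, 41)
  (3, 24)
Therefore out = [(0, 49), (1, 21), (2, 41), (3, 24)].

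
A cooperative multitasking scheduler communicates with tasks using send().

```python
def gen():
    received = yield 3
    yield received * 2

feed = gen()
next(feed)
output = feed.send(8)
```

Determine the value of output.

Step 1: next(feed) advances to first yield, producing 3.
Step 2: send(8) resumes, received = 8.
Step 3: yield received * 2 = 8 * 2 = 16.
Therefore output = 16.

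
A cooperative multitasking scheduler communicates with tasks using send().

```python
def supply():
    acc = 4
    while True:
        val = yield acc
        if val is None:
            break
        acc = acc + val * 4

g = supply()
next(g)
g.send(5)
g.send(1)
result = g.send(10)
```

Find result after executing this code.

Step 1: next() -> yield acc=4.
Step 2: send(5) -> val=5, acc = 4 + 5*4 = 24, yield 24.
Step 3: send(1) -> val=1, acc = 24 + 1*4 = 28, yield 28.
Step 4: send(10) -> val=10, acc = 28 + 10*4 = 68, yield 68.
Therefore result = 68.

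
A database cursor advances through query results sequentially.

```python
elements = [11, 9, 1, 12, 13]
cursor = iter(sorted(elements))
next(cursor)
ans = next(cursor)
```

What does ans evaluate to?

Step 1: sorted([11, 9, 1, 12, 13]) = [1, 9, 11, 12, 13].
Step 2: Create iterator and skip 1 elements.
Step 3: next() returns 9.
Therefore ans = 9.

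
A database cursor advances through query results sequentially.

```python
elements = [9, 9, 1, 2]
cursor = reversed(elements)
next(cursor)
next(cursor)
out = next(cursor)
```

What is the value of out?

Step 1: reversed([9, 9, 1, 2]) gives iterator: [2, 1, 9, 9].
Step 2: First next() = 2, second next() = 1.
Step 3: Third next() = 9.
Therefore out = 9.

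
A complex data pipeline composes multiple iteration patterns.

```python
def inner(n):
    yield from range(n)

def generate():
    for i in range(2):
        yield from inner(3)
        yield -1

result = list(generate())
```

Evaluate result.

Step 1: For each i in range(2):
  i=0: yield from inner(3) -> [0, 1, 2], then yield -1
  i=1: yield from inner(3) -> [0, 1, 2], then yield -1
Therefore result = [0, 1, 2, -1, 0, 1, 2, -1].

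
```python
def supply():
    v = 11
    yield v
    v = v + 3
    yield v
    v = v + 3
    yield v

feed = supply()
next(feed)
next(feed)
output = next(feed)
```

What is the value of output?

Step 1: Trace through generator execution:
  Yield 1: v starts at 11, yield 11
  Yield 2: v = 11 + 3 = 14, yield 14
  Yield 3: v = 14 + 3 = 17, yield 17
Step 2: First next() gets 11, second next() gets the second value, third next() yields 17.
Therefore output = 17.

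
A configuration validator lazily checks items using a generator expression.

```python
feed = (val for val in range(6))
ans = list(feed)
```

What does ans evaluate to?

Step 1: Generator expression iterates range(6): [0, 1, 2, 3, 4, 5].
Step 2: list() collects all values.
Therefore ans = [0, 1, 2, 3, 4, 5].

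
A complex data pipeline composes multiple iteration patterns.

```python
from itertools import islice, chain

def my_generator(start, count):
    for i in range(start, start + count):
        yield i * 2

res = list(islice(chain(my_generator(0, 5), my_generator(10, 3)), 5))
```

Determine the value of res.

Step 1: my_generator(0, 5) yields [0, 2, 4, 6, 8].
Step 2: my_generator(10, 3) yields [20, 22, 24].
Step 3: chain concatenates: [0, 2, 4, 6, 8, 20, 22, 24].
Step 4: islice takes first 5: [0, 2, 4, 6, 8].
Therefore res = [0, 2, 4, 6, 8].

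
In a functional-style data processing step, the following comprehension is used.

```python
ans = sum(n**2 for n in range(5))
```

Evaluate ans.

Step 1: Compute n**2 for each n in range(5):
  n=0: 0**2 = 0
  n=1: 1**2 = 1
  n=2: 2**2 = 4
  n=3: 3**2 = 9
  n=4: 4**2 = 16
Step 2: sum = 0 + 1 + 4 + 9 + 16 = 30.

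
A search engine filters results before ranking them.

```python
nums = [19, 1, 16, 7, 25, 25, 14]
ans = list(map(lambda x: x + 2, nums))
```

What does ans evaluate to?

Step 1: Apply lambda x: x + 2 to each element:
  19 -> 21
  1 -> 3
  16 -> 18
  7 -> 9
  25 -> 27
  25 -> 27
  14 -> 16
Therefore ans = [21, 3, 18, 9, 27, 27, 16].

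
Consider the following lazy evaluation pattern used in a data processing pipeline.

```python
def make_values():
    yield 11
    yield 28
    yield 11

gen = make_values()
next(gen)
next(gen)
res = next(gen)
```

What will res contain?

Step 1: make_values() creates a generator.
Step 2: next(gen) yields 11 (consumed and discarded).
Step 3: next(gen) yields 28 (consumed and discarded).
Step 4: next(gen) yields 11, assigned to res.
Therefore res = 11.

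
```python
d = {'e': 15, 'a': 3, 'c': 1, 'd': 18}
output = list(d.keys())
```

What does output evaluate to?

Step 1: d.keys() returns the dictionary keys in insertion order.
Therefore output = ['e', 'a', 'c', 'd'].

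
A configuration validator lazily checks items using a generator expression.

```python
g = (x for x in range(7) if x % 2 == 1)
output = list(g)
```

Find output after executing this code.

Step 1: Filter range(7) keeping only odd values:
  x=0: even, excluded
  x=1: odd, included
  x=2: even, excluded
  x=3: odd, included
  x=4: even, excluded
  x=5: odd, included
  x=6: even, excluded
Therefore output = [1, 3, 5].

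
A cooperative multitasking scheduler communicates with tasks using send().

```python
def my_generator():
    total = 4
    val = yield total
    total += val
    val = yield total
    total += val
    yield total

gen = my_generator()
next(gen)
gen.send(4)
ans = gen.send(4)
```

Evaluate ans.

Step 1: next() -> yield total=4.
Step 2: send(4) -> val=4, total = 4+4 = 8, yield 8.
Step 3: send(4) -> val=4, total = 8+4 = 12, yield 12.
Therefore ans = 12.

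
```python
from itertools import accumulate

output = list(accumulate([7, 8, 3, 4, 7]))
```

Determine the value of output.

Step 1: accumulate computes running sums:
  + 7 = 7
  + 8 = 15
  + 3 = 18
  + 4 = 22
  + 7 = 29
Therefore output = [7, 15, 18, 22, 29].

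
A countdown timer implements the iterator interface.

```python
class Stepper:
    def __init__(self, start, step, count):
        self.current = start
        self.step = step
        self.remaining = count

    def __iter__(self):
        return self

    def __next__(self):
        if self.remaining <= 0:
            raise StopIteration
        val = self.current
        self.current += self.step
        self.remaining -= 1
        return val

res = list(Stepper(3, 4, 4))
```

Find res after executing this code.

Step 1: Stepper starts at 3, increments by 4, for 4 steps:
  Yield 3, then current += 4
  Yield 7, then current += 4
  Yield 11, then current += 4
  Yield 15, then current += 4
Therefore res = [3, 7, 11, 15].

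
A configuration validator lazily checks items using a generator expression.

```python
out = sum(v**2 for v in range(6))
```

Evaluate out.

Step 1: Compute v**2 for each v in range(6):
  v=0: 0**2 = 0
  v=1: 1**2 = 1
  v=2: 2**2 = 4
  v=3: 3**2 = 9
  v=4: 4**2 = 16
  v=5: 5**2 = 25
Step 2: sum = 0 + 1 + 4 + 9 + 16 + 25 = 55.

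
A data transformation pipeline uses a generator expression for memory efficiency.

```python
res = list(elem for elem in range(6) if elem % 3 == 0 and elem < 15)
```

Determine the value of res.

Step 1: Filter range(6) where elem % 3 == 0 and elem < 15:
  elem=0: both conditions met, included
  elem=1: excluded (1 % 3 != 0)
  elem=2: excluded (2 % 3 != 0)
  elem=3: both conditions met, included
  elem=4: excluded (4 % 3 != 0)
  elem=5: excluded (5 % 3 != 0)
Therefore res = [0, 3].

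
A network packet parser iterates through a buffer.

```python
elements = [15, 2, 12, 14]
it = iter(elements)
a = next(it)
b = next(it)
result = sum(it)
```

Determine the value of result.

Step 1: Create iterator over [15, 2, 12, 14].
Step 2: a = next() = 15, b = next() = 2.
Step 3: sum() of remaining [12, 14] = 26.
Therefore result = 26.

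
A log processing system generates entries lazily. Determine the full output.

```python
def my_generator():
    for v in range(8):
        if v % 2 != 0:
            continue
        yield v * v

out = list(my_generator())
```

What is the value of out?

Step 1: Only yield v**2 when v is divisible by 2:
  v=0: 0 % 2 == 0, yield 0**2 = 0
  v=2: 2 % 2 == 0, yield 2**2 = 4
  v=4: 4 % 2 == 0, yield 4**2 = 16
  v=6: 6 % 2 == 0, yield 6**2 = 36
Therefore out = [0, 4, 16, 36].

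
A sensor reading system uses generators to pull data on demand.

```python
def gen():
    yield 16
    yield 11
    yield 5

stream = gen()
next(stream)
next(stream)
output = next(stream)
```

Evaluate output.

Step 1: gen() creates a generator.
Step 2: next(stream) yields 16 (consumed and discarded).
Step 3: next(stream) yields 11 (consumed and discarded).
Step 4: next(stream) yields 5, assigned to output.
Therefore output = 5.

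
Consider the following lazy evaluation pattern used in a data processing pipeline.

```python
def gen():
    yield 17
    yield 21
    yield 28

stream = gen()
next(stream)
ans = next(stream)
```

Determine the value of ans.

Step 1: gen() creates a generator.
Step 2: next(stream) yields 17 (consumed and discarded).
Step 3: next(stream) yields 21, assigned to ans.
Therefore ans = 21.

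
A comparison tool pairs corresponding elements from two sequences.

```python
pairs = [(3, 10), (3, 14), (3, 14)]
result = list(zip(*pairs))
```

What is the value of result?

Step 1: zip(*pairs) transposes: unzips [(3, 10), (3, 14), (3, 14)] into separate sequences.
Step 2: First elements: (3, 3, 3), second elements: (10, 14, 14).
Therefore result = [(3, 3, 3), (10, 14, 14)].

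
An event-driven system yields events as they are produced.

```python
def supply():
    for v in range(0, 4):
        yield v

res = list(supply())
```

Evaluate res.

Step 1: The generator yields each value from range(0, 4).
Step 2: list() consumes all yields: [0, 1, 2, 3].
Therefore res = [0, 1, 2, 3].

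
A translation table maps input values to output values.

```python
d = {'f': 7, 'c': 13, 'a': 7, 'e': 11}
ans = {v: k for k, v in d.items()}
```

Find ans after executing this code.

Step 1: Invert dict (swap keys and values):
  'f': 7 -> 7: 'f'
  'c': 13 -> 13: 'c'
  'a': 7 -> 7: 'a'
  'e': 11 -> 11: 'e'
Therefore ans = {7: 'a', 13: 'c', 11: 'e'}.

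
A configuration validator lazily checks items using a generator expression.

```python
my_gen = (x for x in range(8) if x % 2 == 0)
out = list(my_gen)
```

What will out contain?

Step 1: Filter range(8) keeping only even values:
  x=0: even, included
  x=1: odd, excluded
  x=2: even, included
  x=3: odd, excluded
  x=4: even, included
  x=5: odd, excluded
  x=6: even, included
  x=7: odd, excluded
Therefore out = [0, 2, 4, 6].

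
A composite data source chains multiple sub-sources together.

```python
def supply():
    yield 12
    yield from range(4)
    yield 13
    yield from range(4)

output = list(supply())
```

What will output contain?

Step 1: Trace yields in order:
  yield 12
  yield 0
  yield 1
  yield 2
  yield 3
  yield 13
  yield 0
  yield 1
  yield 2
  yield 3
Therefore output = [12, 0, 1, 2, 3, 13, 0, 1, 2, 3].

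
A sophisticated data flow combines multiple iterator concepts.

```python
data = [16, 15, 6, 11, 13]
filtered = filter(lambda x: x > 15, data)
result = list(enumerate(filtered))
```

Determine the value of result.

Step 1: Filter [16, 15, 6, 11, 13] for > 15: [16].
Step 2: enumerate re-indexes from 0: [(0, 16)].
Therefore result = [(0, 16)].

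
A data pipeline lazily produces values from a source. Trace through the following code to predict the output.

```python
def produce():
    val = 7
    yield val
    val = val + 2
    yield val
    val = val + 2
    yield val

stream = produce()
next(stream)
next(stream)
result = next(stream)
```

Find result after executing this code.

Step 1: Trace through generator execution:
  Yield 1: val starts at 7, yield 7
  Yield 2: val = 7 + 2 = 9, yield 9
  Yield 3: val = 9 + 2 = 11, yield 11
Step 2: First next() gets 7, second next() gets the second value, third next() yields 11.
Therefore result = 11.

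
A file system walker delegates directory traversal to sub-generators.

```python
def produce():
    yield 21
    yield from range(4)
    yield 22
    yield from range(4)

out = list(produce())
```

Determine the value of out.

Step 1: Trace yields in order:
  yield 21
  yield 0
  yield 1
  yield 2
  yield 3
  yield 22
  yield 0
  yield 1
  yield 2
  yield 3
Therefore out = [21, 0, 1, 2, 3, 22, 0, 1, 2, 3].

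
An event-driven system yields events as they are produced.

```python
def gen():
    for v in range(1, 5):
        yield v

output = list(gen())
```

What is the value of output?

Step 1: The generator yields each value from range(1, 5).
Step 2: list() consumes all yields: [1, 2, 3, 4].
Therefore output = [1, 2, 3, 4].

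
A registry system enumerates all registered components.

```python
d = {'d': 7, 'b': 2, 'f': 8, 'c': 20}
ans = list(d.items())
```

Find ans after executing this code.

Step 1: d.items() returns (key, value) pairs in insertion order.
Therefore ans = [('d', 7), ('b', 2), ('f', 8), ('c', 20)].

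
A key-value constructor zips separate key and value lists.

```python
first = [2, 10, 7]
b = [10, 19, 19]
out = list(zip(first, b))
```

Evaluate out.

Step 1: zip pairs elements at same index:
  Index 0: (2, 10)
  Index 1: (10, 19)
  Index 2: (7, 19)
Therefore out = [(2, 10), (10, 19), (7, 19)].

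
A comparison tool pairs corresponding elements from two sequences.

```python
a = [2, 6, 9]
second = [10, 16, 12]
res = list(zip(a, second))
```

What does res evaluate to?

Step 1: zip pairs elements at same index:
  Index 0: (2, 10)
  Index 1: (6, 16)
  Index 2: (9, 12)
Therefore res = [(2, 10), (6, 16), (9, 12)].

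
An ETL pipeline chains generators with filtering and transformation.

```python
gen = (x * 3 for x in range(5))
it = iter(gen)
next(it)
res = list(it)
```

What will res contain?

Step 1: Generator produces [0, 3, 6, 9, 12].
Step 2: next(it) consumes first element (0).
Step 3: list(it) collects remaining: [3, 6, 9, 12].
Therefore res = [3, 6, 9, 12].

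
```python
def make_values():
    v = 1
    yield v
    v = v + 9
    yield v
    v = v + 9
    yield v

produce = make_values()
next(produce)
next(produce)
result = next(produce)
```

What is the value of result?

Step 1: Trace through generator execution:
  Yield 1: v starts at 1, yield 1
  Yield 2: v = 1 + 9 = 10, yield 10
  Yield 3: v = 10 + 9 = 19, yield 19
Step 2: First next() gets 1, second next() gets the second value, third next() yields 19.
Therefore result = 19.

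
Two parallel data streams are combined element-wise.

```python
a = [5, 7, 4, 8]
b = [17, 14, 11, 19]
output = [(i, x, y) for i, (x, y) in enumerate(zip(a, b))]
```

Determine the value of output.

Step 1: enumerate(zip(a, b)) gives index with paired elements:
  i=0: (5, 17)
  i=1: (7, 14)
  i=2: (4, 11)
  i=3: (8, 19)
Therefore output = [(0, 5, 17), (1, 7, 14), (2, 4, 11), (3, 8, 19)].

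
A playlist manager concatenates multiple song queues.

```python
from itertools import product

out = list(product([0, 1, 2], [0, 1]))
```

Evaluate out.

Step 1: product([0, 1, 2], [0, 1]) gives all pairs:
  (0, 0)
  (0, 1)
  (1, 0)
  (1, 1)
  (2, 0)
  (2, 1)
Therefore out = [(0, 0), (0, 1), (1, 0), (1, 1), (2, 0), (2, 1)].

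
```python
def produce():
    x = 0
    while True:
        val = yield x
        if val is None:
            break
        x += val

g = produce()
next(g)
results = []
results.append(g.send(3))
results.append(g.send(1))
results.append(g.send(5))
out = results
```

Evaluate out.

Step 1: next(g) -> yield 0.
Step 2: send(3) -> x = 3, yield 3.
Step 3: send(1) -> x = 4, yield 4.
Step 4: send(5) -> x = 9, yield 9.
Therefore out = [3, 4, 9].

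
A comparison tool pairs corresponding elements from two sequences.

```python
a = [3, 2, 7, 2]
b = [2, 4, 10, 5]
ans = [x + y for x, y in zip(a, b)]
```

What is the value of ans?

Step 1: Add corresponding elements:
  3 + 2 = 5
  2 + 4 = 6
  7 + 10 = 17
  2 + 5 = 7
Therefore ans = [5, 6, 17, 7].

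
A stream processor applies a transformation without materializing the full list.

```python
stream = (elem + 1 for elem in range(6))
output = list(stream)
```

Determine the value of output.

Step 1: For each elem in range(6), compute elem+1:
  elem=0: 0+1 = 1
  elem=1: 1+1 = 2
  elem=2: 2+1 = 3
  elem=3: 3+1 = 4
  elem=4: 4+1 = 5
  elem=5: 5+1 = 6
Therefore output = [1, 2, 3, 4, 5, 6].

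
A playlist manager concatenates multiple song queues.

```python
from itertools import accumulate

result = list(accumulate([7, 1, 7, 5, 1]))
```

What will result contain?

Step 1: accumulate computes running sums:
  + 7 = 7
  + 1 = 8
  + 7 = 15
  + 5 = 20
  + 1 = 21
Therefore result = [7, 8, 15, 20, 21].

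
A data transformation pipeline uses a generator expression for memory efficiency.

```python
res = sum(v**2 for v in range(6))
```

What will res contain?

Step 1: Compute v**2 for each v in range(6):
  v=0: 0**2 = 0
  v=1: 1**2 = 1
  v=2: 2**2 = 4
  v=3: 3**2 = 9
  v=4: 4**2 = 16
  v=5: 5**2 = 25
Step 2: sum = 0 + 1 + 4 + 9 + 16 + 25 = 55.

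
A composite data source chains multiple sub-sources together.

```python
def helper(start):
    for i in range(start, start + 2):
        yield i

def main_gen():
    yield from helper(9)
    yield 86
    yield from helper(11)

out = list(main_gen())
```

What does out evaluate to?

Step 1: main_gen() delegates to helper(9):
  yield 9
  yield 10
Step 2: yield 86
Step 3: Delegates to helper(11):
  yield 11
  yield 12
Therefore out = [9, 10, 86, 11, 12].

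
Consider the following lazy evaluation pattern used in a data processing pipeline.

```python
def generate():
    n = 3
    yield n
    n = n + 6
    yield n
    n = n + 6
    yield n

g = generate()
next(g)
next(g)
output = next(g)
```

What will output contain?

Step 1: Trace through generator execution:
  Yield 1: n starts at 3, yield 3
  Yield 2: n = 3 + 6 = 9, yield 9
  Yield 3: n = 9 + 6 = 15, yield 15
Step 2: First next() gets 3, second next() gets the second value, third next() yields 15.
Therefore output = 15.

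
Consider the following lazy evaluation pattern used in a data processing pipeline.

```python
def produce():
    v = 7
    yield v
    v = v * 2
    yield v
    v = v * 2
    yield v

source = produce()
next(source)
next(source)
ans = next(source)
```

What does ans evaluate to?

Step 1: Trace through generator execution:
  Yield 1: v starts at 7, yield 7
  Yield 2: v = 7 * 2 = 14, yield 14
  Yield 3: v = 14 * 2 = 28, yield 28
Step 2: First next() gets 7, second next() gets the second value, third next() yields 28.
Therefore ans = 28.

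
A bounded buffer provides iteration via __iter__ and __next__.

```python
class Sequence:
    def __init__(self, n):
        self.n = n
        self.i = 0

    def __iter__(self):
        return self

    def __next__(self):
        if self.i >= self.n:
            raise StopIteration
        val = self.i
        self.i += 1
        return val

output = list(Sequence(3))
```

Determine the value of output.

Step 1: Sequence(3) creates an iterator counting 0 to 2.
Step 2: list() consumes all values: [0, 1, 2].
Therefore output = [0, 1, 2].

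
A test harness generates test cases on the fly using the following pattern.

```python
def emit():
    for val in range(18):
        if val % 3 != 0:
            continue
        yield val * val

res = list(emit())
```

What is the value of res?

Step 1: Only yield val**2 when val is divisible by 3:
  val=0: 0 % 3 == 0, yield 0**2 = 0
  val=3: 3 % 3 == 0, yield 3**2 = 9
  val=6: 6 % 3 == 0, yield 6**2 = 36
  val=9: 9 % 3 == 0, yield 9**2 = 81
  val=12: 12 % 3 == 0, yield 12**2 = 144
  val=15: 15 % 3 == 0, yield 15**2 = 225
Therefore res = [0, 9, 36, 81, 144, 225].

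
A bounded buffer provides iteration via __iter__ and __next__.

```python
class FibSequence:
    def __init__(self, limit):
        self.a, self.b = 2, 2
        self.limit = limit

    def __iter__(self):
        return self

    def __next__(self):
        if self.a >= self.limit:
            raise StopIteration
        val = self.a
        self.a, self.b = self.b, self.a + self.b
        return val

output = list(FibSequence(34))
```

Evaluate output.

Step 1: Fibonacci-like sequence (a=2, b=2) until >= 34:
  Yield 2, then a,b = 2,4
  Yield 2, then a,b = 4,6
  Yield 4, then a,b = 6,10
  Yield 6, then a,b = 10,16
  Yield 10, then a,b = 16,26
  Yield 16, then a,b = 26,42
  Yield 26, then a,b = 42,68
Step 2: 42 >= 34, stop.
Therefore output = [2, 2, 4, 6, 10, 16, 26].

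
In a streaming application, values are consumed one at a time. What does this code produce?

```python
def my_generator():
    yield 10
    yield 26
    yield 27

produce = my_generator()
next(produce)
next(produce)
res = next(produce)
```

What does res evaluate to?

Step 1: my_generator() creates a generator.
Step 2: next(produce) yields 10 (consumed and discarded).
Step 3: next(produce) yields 26 (consumed and discarded).
Step 4: next(produce) yields 27, assigned to res.
Therefore res = 27.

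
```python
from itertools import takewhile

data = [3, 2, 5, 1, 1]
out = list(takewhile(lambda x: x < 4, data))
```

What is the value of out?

Step 1: takewhile stops at first element >= 4:
  3 < 4: take
  2 < 4: take
  5 >= 4: stop
Therefore out = [3, 2].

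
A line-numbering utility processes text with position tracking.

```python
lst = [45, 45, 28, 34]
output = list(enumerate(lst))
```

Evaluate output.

Step 1: enumerate pairs each element with its index:
  (0, 45)
  (1, 45)
  (2, 28)
  (3, 34)
Therefore output = [(0, 45), (1, 45), (2, 28), (3, 34)].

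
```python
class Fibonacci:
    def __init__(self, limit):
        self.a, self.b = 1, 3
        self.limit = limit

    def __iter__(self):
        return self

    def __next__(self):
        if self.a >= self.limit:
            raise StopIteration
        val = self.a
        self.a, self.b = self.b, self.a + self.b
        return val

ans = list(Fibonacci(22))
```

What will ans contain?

Step 1: Fibonacci-like sequence (a=1, b=3) until >= 22:
  Yield 1, then a,b = 3,4
  Yield 3, then a,b = 4,7
  Yield 4, then a,b = 7,11
  Yield 7, then a,b = 11,18
  Yield 11, then a,b = 18,29
  Yield 18, then a,b = 29,47
Step 2: 29 >= 22, stop.
Therefore ans = [1, 3, 4, 7, 11, 18].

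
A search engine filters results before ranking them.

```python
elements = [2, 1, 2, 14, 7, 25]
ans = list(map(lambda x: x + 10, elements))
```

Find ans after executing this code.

Step 1: Apply lambda x: x + 10 to each element:
  2 -> 12
  1 -> 11
  2 -> 12
  14 -> 24
  7 -> 17
  25 -> 35
Therefore ans = [12, 11, 12, 24, 17, 35].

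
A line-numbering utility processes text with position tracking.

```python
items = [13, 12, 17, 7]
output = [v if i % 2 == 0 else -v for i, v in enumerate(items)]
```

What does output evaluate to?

Step 1: For each (i, v), keep v if i is even, negate if odd:
  i=0 (even): keep 13
  i=1 (odd): negate to -12
  i=2 (even): keep 17
  i=3 (odd): negate to -7
Therefore output = [13, -12, 17, -7].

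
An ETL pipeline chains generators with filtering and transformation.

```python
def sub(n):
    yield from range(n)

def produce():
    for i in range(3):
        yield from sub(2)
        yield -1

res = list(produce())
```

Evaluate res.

Step 1: For each i in range(3):
  i=0: yield from sub(2) -> [0, 1], then yield -1
  i=1: yield from sub(2) -> [0, 1], then yield -1
  i=2: yield from sub(2) -> [0, 1], then yield -1
Therefore res = [0, 1, -1, 0, 1, -1, 0, 1, -1].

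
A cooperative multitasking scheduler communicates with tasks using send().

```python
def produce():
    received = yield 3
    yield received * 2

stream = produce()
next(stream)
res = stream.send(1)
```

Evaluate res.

Step 1: next(stream) advances to first yield, producing 3.
Step 2: send(1) resumes, received = 1.
Step 3: yield received * 2 = 1 * 2 = 2.
Therefore res = 2.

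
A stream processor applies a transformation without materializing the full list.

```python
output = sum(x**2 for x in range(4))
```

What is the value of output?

Step 1: Compute x**2 for each x in range(4):
  x=0: 0**2 = 0
  x=1: 1**2 = 1
  x=2: 2**2 = 4
  x=3: 3**2 = 9
Step 2: sum = 0 + 1 + 4 + 9 = 14.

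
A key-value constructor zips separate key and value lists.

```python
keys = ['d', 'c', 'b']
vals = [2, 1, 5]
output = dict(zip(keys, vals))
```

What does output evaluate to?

Step 1: zip pairs keys with values:
  'd' -> 2
  'c' -> 1
  'b' -> 5
Therefore output = {'d': 2, 'c': 1, 'b': 5}.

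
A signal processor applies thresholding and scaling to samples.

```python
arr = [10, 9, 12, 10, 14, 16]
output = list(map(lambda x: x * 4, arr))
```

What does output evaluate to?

Step 1: Apply lambda x: x * 4 to each element:
  10 -> 40
  9 -> 36
  12 -> 48
  10 -> 40
  14 -> 56
  16 -> 64
Therefore output = [40, 36, 48, 40, 56, 64].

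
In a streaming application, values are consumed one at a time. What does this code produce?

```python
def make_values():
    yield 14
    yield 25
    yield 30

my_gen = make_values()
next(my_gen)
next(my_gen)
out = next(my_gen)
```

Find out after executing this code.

Step 1: make_values() creates a generator.
Step 2: next(my_gen) yields 14 (consumed and discarded).
Step 3: next(my_gen) yields 25 (consumed and discarded).
Step 4: next(my_gen) yields 30, assigned to out.
Therefore out = 30.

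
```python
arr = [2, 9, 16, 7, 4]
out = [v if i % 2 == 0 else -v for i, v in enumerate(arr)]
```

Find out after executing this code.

Step 1: For each (i, v), keep v if i is even, negate if odd:
  i=0 (even): keep 2
  i=1 (odd): negate to -9
  i=2 (even): keep 16
  i=3 (odd): negate to -7
  i=4 (even): keep 4
Therefore out = [2, -9, 16, -7, 4].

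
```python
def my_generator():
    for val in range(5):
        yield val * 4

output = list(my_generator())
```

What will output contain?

Step 1: For each val in range(5), yield val * 4:
  val=0: yield 0 * 4 = 0
  val=1: yield 1 * 4 = 4
  val=2: yield 2 * 4 = 8
  val=3: yield 3 * 4 = 12
  val=4: yield 4 * 4 = 16
Therefore output = [0, 4, 8, 12, 16].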